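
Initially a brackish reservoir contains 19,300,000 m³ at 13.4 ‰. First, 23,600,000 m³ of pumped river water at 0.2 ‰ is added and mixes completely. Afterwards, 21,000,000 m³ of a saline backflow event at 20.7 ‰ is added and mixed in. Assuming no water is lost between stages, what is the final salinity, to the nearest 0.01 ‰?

10.92 ‰

Salt balance:
Initial salt = 19,300,000×13.4 = 258,620,000
After stage 1: salt = 258,620,000 + 23,600,000×0.2 = 263,340,000; volume = 42,900,000 m³; S = 6.138 ‰
After stage 2: salt = 263,340,000 + 21,000,000×20.7 = 698,040,000; volume = 63,900,000 m³
S = 698,040,000 / 63,900,000 = 10.9239 ‰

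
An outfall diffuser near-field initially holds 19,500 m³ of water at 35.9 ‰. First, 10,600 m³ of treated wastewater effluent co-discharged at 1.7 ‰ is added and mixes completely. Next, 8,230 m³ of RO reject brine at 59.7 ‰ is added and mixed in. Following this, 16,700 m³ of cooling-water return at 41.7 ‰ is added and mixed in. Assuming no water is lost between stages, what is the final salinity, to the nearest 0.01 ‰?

By conservation of dissolved salt,
Initial salt = 19,500×35.9 = 700,050
After stage 1: salt = 700,050 + 10,600×1.7 = 718,070; volume = 30,100 m³; S = 23.856 ‰
After stage 2: salt = 718,070 + 8,230×59.7 = 1,209,401; volume = 38,330 m³; S = 31.552 ‰
After stage 3: salt = 1,209,401 + 16,700×41.7 = 1,905,791; volume = 55,030 m³
S = 1,905,791 / 55,030 = 34.6319 ‰

34.63 ‰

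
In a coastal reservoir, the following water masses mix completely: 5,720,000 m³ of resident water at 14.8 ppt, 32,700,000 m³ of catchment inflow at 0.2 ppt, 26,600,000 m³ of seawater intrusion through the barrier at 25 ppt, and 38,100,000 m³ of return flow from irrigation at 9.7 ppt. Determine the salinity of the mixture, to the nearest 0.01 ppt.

Conserving salt mass:
salt = 5,720,000×14.8 + 32,700,000×0.2 + 26,600,000×25 + 38,100,000×9.7 = 84,656,000 + 6,540,000 + 665,000,000 + 369,570,000 = 1,125,766,000
volume = 5,720,000 + 32,700,000 + 26,600,000 + 38,100,000 = 103,120,000 m³
S = 1,125,766,000 / 103,120,000 = 10.917 ppt

10.92 ppt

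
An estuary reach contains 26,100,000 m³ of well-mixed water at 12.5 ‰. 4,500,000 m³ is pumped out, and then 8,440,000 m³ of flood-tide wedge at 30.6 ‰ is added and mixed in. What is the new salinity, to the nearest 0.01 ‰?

17.59 ‰

Remaining after removal: 21,600,000 m³ at 12.5 ‰ (salt = 270,000,000)
After addition: salt = 270,000,000 + 8,440,000×30.6 = 528,264,000; volume = 30,040,000 m³
S = 528,264,000 / 30,040,000 = 17.5854 ‰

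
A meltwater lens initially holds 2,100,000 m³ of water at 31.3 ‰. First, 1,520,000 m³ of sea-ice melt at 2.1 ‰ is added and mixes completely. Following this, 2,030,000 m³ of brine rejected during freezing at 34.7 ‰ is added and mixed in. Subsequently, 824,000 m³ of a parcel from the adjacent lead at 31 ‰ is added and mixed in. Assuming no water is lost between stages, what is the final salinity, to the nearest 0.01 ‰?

Salt balance:
Initial salt = 2,100,000×31.3 = 65,730,000
After stage 1: salt = 65,730,000 + 1,520,000×2.1 = 68,922,000; volume = 3,620,000 m³; S = 19.039 ‰
After stage 2: salt = 68,922,000 + 2,030,000×34.7 = 139,363,000; volume = 5,650,000 m³; S = 24.666 ‰
After stage 3: salt = 139,363,000 + 824,000×31 = 164,907,000; volume = 6,474,000 m³
S = 164,907,000 / 6,474,000 = 25.4722 ‰

25.47 ‰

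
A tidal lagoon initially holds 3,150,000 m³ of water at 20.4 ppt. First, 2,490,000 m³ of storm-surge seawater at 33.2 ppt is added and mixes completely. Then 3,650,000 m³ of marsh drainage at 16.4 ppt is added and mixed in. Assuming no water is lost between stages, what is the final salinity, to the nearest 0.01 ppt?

22.26 ppt

Weighted by volume,
Initial salt = 3,150,000×20.4 = 64,260,000
After stage 1: salt = 64,260,000 + 2,490,000×33.2 = 146,928,000; volume = 5,640,000 m³; S = 26.051 ppt
After stage 2: salt = 146,928,000 + 3,650,000×16.4 = 206,788,000; volume = 9,290,000 m³
S = 206,788,000 / 9,290,000 = 22.2592 ppt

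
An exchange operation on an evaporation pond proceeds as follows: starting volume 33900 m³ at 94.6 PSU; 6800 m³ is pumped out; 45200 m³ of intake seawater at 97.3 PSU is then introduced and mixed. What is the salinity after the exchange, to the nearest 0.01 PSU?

Remaining after removal: 27,100 m³ at 94.6 PSU (salt = 2,563,660)
After addition: salt = 2,563,660 + 45,200×97.3 = 6,961,620; volume = 72,300 m³
S = 6,961,620 / 72,300 = 96.288 PSU

96.29 PSU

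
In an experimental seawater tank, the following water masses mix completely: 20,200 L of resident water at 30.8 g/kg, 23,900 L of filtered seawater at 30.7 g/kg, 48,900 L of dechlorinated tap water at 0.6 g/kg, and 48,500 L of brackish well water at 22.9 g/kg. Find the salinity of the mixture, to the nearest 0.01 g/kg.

17.64 g/kg

Conserving salt mass:
salt = 20,200×30.8 + 23,900×30.7 + 48,900×0.6 + 48,500×22.9 = 622,160 + 733,730 + 29,340 + 1,110,650 = 2,495,880
volume = 20,200 + 23,900 + 48,900 + 48,500 = 141,500 L
S = 2,495,880 / 141,500 = 17.6387 g/kg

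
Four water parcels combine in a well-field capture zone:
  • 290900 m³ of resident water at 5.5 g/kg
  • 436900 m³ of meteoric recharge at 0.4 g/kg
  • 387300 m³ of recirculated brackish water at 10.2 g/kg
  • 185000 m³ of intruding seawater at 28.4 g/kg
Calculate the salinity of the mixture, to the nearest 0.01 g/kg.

8.44 g/kg

Salt balance:
salt = 290,900×5.5 + 436,900×0.4 + 387,300×10.2 + 185,000×28.4 = 1,599,950 + 174,760 + 3,950,460 + 5,254,000 = 10,979,170
volume = 290,900 + 436,900 + 387,300 + 185,000 = 1,300,100 m³
S = 10,979,170 / 1,300,100 = 8.4449 g/kg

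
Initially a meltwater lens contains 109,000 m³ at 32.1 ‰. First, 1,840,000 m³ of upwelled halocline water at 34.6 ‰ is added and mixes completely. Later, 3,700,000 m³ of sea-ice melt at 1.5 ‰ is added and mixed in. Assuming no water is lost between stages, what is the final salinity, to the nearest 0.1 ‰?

Conserving salt mass:
Initial salt = 109,000×32.1 = 3,498,900
After stage 1: salt = 3,498,900 + 1,840,000×34.6 = 67,162,900; volume = 1,949,000 m³; S = 34.46 ‰
After stage 2: salt = 67,162,900 + 3,700,000×1.5 = 72,712,900; volume = 5,649,000 m³
S = 72,712,900 / 5,649,000 = 12.8718 ‰

12.9 ‰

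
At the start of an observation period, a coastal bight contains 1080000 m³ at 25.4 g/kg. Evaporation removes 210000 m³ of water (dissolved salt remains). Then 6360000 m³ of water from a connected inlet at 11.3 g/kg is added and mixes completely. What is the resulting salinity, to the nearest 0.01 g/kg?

After evaporation: salt = 1,080,000×25.4 = 27,432,000; volume = 1,080,000 − 210,000 = 870,000 m³
After mixing: salt = 27,432,000 + 6,360,000×11.3 = 99,300,000; volume = 870,000 + 6,360,000 = 7,230,000 m³
S = 99,300,000 / 7,230,000 = 13.7344 g/kg

13.73 g/kg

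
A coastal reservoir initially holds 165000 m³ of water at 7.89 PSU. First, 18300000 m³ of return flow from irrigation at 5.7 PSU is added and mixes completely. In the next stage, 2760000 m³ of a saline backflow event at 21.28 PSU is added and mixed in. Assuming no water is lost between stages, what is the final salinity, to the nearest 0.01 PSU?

7.74 PSU

Total salt / total volume:
Initial salt = 165,000×7.89 = 1,301,850
After stage 1: salt = 1,301,850 + 18,300,000×5.7 = 105,611,850; volume = 18,465,000 m³; S = 5.72 PSU
After stage 2: salt = 105,611,850 + 2,760,000×21.28 = 164,344,650; volume = 21,225,000 m³
S = 164,344,650 / 21,225,000 = 7.743 PSU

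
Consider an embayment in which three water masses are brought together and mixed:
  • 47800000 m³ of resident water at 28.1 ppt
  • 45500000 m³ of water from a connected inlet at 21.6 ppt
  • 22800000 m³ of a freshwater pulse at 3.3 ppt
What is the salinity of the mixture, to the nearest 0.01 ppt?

Total salt / total volume:
salt = 47,800,000×28.1 + 45,500,000×21.6 + 22,800,000×3.3 = 1,343,180,000 + 982,800,000 + 75,240,000 = 2,401,220,000
volume = 47,800,000 + 45,500,000 + 22,800,000 = 116,100,000 m³
S = 2,401,220,000 / 116,100,000 = 20.6823 ppt

20.68 ppt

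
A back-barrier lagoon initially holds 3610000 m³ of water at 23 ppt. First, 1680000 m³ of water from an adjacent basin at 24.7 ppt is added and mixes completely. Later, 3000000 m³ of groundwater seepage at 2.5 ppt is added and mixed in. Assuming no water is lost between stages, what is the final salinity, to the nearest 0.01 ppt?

15.93 ppt

Conserving salt mass:
Initial salt = 3,610,000×23 = 83,030,000
After stage 1: salt = 83,030,000 + 1,680,000×24.7 = 124,526,000; volume = 5,290,000 m³; S = 23.54 ppt
After stage 2: salt = 124,526,000 + 3,000,000×2.5 = 132,026,000; volume = 8,290,000 m³
S = 132,026,000 / 8,290,000 = 15.9259 ppt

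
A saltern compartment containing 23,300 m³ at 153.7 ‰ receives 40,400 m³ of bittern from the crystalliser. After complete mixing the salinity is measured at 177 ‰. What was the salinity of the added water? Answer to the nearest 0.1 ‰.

190.4 ‰

Salt balance: 23,300×153.7 + 40,400×S = 63,700×177
3,581,210 + 40,400·S = 11,274,900
S = (11,274,900 − 3,581,210) / 40,400 = 190.4379 ‰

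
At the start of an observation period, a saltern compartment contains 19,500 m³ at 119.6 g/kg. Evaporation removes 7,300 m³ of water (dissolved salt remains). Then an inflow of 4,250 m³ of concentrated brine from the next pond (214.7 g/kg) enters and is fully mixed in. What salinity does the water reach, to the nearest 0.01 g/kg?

197.24 g/kg

After evaporation: salt = 19,500×119.6 = 2,332,200; volume = 19,500 − 7,300 = 12,200 m³
After mixing: salt = 2,332,200 + 4,250×214.7 = 3,244,675; volume = 12,200 + 4,250 = 16,450 m³
S = 3,244,675 / 16,450 = 197.2447 g/kg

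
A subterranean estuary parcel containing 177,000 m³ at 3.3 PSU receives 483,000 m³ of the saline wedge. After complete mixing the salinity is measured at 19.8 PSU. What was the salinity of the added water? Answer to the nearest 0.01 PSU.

Salt balance: 177,000×3.3 + 483,000×S = 660,000×19.8
584,100 + 483,000·S = 13,068,000
S = (13,068,000 − 584,100) / 483,000 = 25.8466 PSU

25.85 PSU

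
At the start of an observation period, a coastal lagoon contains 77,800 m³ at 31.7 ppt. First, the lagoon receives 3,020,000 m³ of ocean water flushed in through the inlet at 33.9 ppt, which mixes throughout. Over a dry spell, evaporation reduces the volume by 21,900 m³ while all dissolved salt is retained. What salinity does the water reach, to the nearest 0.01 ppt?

34.09 ppt

After mixing: salt = 77,800×31.7 + 3,020,000×33.9 = 104,844,260; volume = 3,097,800 m³
After evaporation: salt unchanged = 104,844,260; volume = 3,097,800 − 21,900 = 3,075,900 m³
S = 104,844,260 / 3,075,900 = 34.0857 ppt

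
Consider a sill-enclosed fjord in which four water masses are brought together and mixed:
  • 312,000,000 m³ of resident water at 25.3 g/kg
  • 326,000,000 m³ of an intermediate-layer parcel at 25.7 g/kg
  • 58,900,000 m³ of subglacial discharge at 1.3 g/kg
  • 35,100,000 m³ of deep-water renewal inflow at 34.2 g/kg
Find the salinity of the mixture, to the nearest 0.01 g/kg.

Mass of salt is conserved:
salt = 312,000,000×25.3 + 326,000,000×25.7 + 58,900,000×1.3 + 35,100,000×34.2 = 7,893,600,000 + 8,378,200,000 + 76,570,000 + 1,200,420,000 = 17,548,790,000
volume = 312,000,000 + 326,000,000 + 58,900,000 + 35,100,000 = 732,000,000 m³
S = 17,548,790,000 / 732,000,000 = 23.9738 g/kg

23.97 g/kg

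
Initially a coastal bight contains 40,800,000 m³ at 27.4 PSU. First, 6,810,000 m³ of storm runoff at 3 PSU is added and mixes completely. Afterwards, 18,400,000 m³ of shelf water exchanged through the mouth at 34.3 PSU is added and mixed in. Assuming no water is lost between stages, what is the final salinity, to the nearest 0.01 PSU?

Salt balance:
Initial salt = 40,800,000×27.4 = 1,117,920,000
After stage 1: salt = 1,117,920,000 + 6,810,000×3 = 1,138,350,000; volume = 47,610,000 m³; S = 23.91 PSU
After stage 2: salt = 1,138,350,000 + 18,400,000×34.3 = 1,769,470,000; volume = 66,010,000 m³
S = 1,769,470,000 / 66,010,000 = 26.8061 PSU

26.81 PSU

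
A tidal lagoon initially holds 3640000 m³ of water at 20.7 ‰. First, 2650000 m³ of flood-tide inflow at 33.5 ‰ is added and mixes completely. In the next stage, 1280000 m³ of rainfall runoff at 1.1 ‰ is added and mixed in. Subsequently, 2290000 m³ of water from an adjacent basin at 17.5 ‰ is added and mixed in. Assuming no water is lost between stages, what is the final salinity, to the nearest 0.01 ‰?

Total salt / total volume:
Initial salt = 3,640,000×20.7 = 75,348,000
After stage 1: salt = 75,348,000 + 2,650,000×33.5 = 164,123,000; volume = 6,290,000 m³; S = 26.093 ‰
After stage 2: salt = 164,123,000 + 1,280,000×1.1 = 165,531,000; volume = 7,570,000 m³; S = 21.867 ‰
After stage 3: salt = 165,531,000 + 2,290,000×17.5 = 205,606,000; volume = 9,860,000 m³
S = 205,606,000 / 9,860,000 = 20.8525 ‰

20.85 ‰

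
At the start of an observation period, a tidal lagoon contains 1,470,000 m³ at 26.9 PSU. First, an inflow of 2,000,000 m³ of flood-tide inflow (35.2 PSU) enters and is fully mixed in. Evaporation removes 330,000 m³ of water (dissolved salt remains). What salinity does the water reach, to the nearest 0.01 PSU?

After mixing: salt = 1,470,000×26.9 + 2,000,000×35.2 = 109,943,000; volume = 3,470,000 m³
After evaporation: salt unchanged = 109,943,000; volume = 3,470,000 − 330,000 = 3,140,000 m³
S = 109,943,000 / 3,140,000 = 35.0137 PSU

35.01 PSU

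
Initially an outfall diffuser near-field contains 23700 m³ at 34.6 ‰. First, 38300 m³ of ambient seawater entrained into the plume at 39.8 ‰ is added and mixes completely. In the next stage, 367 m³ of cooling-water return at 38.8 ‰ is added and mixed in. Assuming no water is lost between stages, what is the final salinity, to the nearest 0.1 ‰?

37.8 ‰

Mass of salt is conserved:
Initial salt = 23,700×34.6 = 820,020
After stage 1: salt = 820,020 + 38,300×39.8 = 2,344,360; volume = 62,000 m³; S = 37.812 ‰
After stage 2: salt = 2,344,360 + 367×38.8 = 2,358,599.6; volume = 62,367 m³
S = 2,358,599.6 / 62,367 = 37.8181 ‰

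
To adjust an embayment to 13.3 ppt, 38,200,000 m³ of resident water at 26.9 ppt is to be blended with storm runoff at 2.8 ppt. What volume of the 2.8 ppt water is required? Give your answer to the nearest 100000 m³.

Salt balance: 38,200,000×26.9 + V×2.8 = (38,200,000+V)×13.3
1,027,580,000 + 2.8V = 508,060,000 + 13.3V
519,520,000 = 10.5V
V = 49,478,095.24 m³

49500000 m³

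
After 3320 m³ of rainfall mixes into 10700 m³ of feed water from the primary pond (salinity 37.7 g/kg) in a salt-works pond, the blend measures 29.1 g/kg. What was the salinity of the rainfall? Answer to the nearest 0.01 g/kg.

1.38 g/kg

Salt balance: 10,700×37.7 + 3,320×S = 14,020×29.1
403,390 + 3,320·S = 407,982
S = (407,982 − 403,390) / 3,320 = 1.3831 g/kg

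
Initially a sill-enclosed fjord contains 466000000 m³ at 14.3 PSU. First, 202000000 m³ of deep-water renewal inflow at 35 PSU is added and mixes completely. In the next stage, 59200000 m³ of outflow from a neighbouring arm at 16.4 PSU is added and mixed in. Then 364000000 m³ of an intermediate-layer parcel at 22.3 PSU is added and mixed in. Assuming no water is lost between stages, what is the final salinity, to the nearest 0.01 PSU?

20.91 PSU

Total salt / total volume:
Initial salt = 466,000,000×14.3 = 6,663,800,000
After stage 1: salt = 6,663,800,000 + 202,000,000×35 = 13,733,800,000; volume = 668,000,000 m³; S = 20.56 PSU
After stage 2: salt = 13,733,800,000 + 59,200,000×16.4 = 14,704,680,000; volume = 727,200,000 m³; S = 20.221 PSU
After stage 3: salt = 14,704,680,000 + 364,000,000×22.3 = 22,821,880,000; volume = 1,091,200,000 m³
S = 22,821,880,000 / 1,091,200,000 = 20.9145 PSU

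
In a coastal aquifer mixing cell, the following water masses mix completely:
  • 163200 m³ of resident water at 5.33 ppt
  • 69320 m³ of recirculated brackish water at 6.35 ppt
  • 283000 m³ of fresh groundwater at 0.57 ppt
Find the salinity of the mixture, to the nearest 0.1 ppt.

Mass of salt is conserved:
salt = 163,200×5.33 + 69,320×6.35 + 283,000×0.57 = 869,856 + 440,182 + 161,310 = 1,471,348
volume = 163,200 + 69,320 + 283,000 = 515,520 m³
S = 1,471,348 / 515,520 = 2.854 ppt

2.9 ppt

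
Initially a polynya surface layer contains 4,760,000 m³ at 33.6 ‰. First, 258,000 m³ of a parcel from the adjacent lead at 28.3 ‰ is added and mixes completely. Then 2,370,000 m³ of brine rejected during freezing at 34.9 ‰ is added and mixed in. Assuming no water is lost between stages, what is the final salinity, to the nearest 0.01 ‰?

33.83 ‰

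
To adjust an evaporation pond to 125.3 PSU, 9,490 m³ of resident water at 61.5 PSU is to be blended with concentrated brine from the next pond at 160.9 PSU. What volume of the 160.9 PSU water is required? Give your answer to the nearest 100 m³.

17000 m³

Salt balance: 9,490×61.5 + V×160.9 = (9,490+V)×125.3
583,635 + 160.9V = 1,189,097 + 125.3V
605,462 = 35.6V
V = 17,007.36 m³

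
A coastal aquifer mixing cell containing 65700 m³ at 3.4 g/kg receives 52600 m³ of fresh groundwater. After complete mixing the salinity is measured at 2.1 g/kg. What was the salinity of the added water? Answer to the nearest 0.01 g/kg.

0.48 g/kg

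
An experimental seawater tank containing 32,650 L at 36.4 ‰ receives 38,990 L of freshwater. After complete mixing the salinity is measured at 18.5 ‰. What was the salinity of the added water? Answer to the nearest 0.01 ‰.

3.51 ‰

Salt balance: 32,650×36.4 + 38,990×S = 71,640×18.5
1,188,460 + 38,990·S = 1,325,340
S = (1,325,340 − 1,188,460) / 38,990 = 3.5106 ‰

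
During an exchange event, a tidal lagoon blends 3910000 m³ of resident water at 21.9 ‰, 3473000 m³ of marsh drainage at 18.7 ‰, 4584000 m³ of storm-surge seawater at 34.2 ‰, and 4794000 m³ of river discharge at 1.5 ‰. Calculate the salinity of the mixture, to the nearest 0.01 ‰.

Conserving salt mass:
salt = 3,910,000×21.9 + 3,473,000×18.7 + 4,584,000×34.2 + 4,794,000×1.5 = 85,629,000 + 64,945,100 + 156,772,800 + 7,191,000 = 314,537,900
volume = 3,910,000 + 3,473,000 + 4,584,000 + 4,794,000 = 16,761,000 m³
S = 314,537,900 / 16,761,000 = 18.7661 ‰

18.77 ‰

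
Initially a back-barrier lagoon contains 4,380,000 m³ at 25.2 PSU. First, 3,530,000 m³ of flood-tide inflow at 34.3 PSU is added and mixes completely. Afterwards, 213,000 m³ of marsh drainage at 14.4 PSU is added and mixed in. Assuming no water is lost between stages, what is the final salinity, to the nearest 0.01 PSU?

28.87 PSU

By conservation of dissolved salt,
Initial salt = 4,380,000×25.2 = 110,376,000
After stage 1: salt = 110,376,000 + 3,530,000×34.3 = 231,455,000; volume = 7,910,000 m³; S = 29.261 PSU
After stage 2: salt = 231,455,000 + 213,000×14.4 = 234,522,200; volume = 8,123,000 m³
S = 234,522,200 / 8,123,000 = 28.8714 PSU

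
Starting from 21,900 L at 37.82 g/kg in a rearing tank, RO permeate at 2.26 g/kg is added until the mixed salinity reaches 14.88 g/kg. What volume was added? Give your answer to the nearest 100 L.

39800 L

Salt balance: 21,900×37.82 + V×2.26 = (21,900+V)×14.88
828,258 + 2.26V = 325,872 + 14.88V
502,386 = 12.62V
V = 39,808.72 L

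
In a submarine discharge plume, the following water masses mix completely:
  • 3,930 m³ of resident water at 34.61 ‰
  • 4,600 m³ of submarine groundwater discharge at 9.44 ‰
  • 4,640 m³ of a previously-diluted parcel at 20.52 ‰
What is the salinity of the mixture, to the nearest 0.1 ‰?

20.9 ‰

Conserving salt mass:
salt = 3,930×34.61 + 4,600×9.44 + 4,640×20.52 = 136,017.3 + 43,424 + 95,212.8 = 274,654.1
volume = 3,930 + 4,600 + 4,640 = 13,170 m³
S = 274,654.1 / 13,170 = 20.855 ‰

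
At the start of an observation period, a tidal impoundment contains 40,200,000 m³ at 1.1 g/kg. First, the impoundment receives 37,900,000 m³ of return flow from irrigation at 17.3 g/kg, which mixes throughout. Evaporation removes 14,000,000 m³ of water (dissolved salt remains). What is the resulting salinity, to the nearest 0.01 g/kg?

10.92 g/kg

After mixing: salt = 40,200,000×1.1 + 37,900,000×17.3 = 699,890,000; volume = 78,100,000 m³
After evaporation: salt unchanged = 699,890,000; volume = 78,100,000 − 14,000,000 = 64,100,000 m³
S = 699,890,000 / 64,100,000 = 10.9187 g/kg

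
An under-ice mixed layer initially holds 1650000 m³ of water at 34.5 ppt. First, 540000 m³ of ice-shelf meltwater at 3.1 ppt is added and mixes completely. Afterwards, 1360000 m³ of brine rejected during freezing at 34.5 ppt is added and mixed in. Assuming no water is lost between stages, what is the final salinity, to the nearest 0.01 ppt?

29.72 ppt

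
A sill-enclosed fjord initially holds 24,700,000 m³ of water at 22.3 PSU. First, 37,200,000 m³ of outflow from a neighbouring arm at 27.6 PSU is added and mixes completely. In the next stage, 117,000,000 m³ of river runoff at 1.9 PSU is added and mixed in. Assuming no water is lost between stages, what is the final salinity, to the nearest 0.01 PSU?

10.06 PSU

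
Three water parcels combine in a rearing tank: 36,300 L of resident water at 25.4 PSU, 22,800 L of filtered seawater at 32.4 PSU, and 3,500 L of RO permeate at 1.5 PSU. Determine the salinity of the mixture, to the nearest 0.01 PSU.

26.61 PSU

By conservation of dissolved salt,
salt = 36,300×25.4 + 22,800×32.4 + 3,500×1.5 = 922,020 + 738,720 + 5,250 = 1,665,990
volume = 36,300 + 22,800 + 3,500 = 62,600 L
S = 1,665,990 / 62,600 = 26.6133 PSU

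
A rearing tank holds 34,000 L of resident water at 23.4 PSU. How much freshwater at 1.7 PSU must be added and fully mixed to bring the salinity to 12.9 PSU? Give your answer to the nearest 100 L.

31900 L

Salt balance: 34,000×23.4 + V×1.7 = (34,000+V)×12.9
795,600 + 1.7V = 438,600 + 12.9V
357,000 = 11.2V
V = 31,875 L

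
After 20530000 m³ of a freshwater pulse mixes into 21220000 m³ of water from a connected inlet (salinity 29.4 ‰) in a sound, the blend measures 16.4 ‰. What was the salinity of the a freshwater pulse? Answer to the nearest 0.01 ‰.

2.96 ‰

Salt balance: 21,220,000×29.4 + 20,530,000×S = 41,750,000×16.4
623,868,000 + 20,530,000·S = 684,700,000
S = (684,700,000 − 623,868,000) / 20,530,000 = 2.9631 ‰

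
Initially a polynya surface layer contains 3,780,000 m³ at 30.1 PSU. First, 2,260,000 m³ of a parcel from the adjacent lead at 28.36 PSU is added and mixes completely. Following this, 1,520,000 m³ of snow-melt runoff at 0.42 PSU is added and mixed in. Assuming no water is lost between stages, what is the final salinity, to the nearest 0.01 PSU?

Mass of salt is conserved:
Initial salt = 3,780,000×30.1 = 113,778,000
After stage 1: salt = 113,778,000 + 2,260,000×28.36 = 177,871,600; volume = 6,040,000 m³; S = 29.449 PSU
After stage 2: salt = 177,871,600 + 1,520,000×0.42 = 178,510,000; volume = 7,560,000 m³
S = 178,510,000 / 7,560,000 = 23.6124 PSU

23.61 PSU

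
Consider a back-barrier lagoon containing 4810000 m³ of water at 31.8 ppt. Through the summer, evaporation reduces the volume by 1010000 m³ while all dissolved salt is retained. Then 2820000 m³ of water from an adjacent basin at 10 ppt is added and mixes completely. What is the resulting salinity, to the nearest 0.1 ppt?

After evaporation: salt = 4,810,000×31.8 = 152,958,000; volume = 4,810,000 − 1,010,000 = 3,800,000 m³
After mixing: salt = 152,958,000 + 2,820,000×10 = 181,158,000; volume = 3,800,000 + 2,820,000 = 6,620,000 m³
S = 181,158,000 / 6,620,000 = 27.3653 ppt

27.4 ppt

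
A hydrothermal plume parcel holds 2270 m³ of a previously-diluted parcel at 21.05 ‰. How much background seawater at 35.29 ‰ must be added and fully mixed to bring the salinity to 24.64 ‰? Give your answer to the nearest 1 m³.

765 m³

Salt balance: 2,270×21.05 + V×35.29 = (2,270+V)×24.64
47,783.5 + 35.29V = 55,932.8 + 24.64V
8,149.3 = 10.65V
V = 765.19 m³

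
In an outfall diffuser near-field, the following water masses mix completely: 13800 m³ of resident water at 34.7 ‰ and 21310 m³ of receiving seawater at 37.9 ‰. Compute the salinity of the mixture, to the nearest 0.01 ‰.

Mass of salt is conserved:
salt = 13,800×34.7 + 21,310×37.9 = 478,860 + 807,649 = 1,286,509
volume = 13,800 + 21,310 = 35,110 m³
S = 1,286,509 / 35,110 = 36.6422 ‰

36.64 ‰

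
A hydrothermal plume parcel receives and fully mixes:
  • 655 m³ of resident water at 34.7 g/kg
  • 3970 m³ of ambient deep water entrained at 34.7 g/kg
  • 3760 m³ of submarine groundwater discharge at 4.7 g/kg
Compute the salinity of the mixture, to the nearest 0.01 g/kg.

21.25 g/kg

Conserving salt mass:
salt = 655×34.7 + 3,970×34.7 + 3,760×4.7 = 22,728.5 + 137,759 + 17,672 = 178,159.5
volume = 655 + 3,970 + 3,760 = 8,385 m³
S = 178,159.5 / 8,385 = 21.2474 g/kg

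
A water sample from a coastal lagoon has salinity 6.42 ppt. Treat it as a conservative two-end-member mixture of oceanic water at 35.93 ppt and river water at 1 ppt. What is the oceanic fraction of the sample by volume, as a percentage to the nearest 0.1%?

15.5%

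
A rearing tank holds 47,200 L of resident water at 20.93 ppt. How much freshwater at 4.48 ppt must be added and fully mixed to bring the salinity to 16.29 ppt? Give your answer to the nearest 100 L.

18500 L

Salt balance: 47,200×20.93 + V×4.48 = (47,200+V)×16.29
987,896 + 4.48V = 768,888 + 16.29V
219,008 = 11.81V
V = 18,544.28 L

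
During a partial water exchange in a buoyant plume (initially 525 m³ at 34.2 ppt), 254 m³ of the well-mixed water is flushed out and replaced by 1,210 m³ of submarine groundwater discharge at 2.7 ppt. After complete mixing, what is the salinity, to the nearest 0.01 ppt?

8.46 ppt

Remaining after removal: 271 m³ at 34.2 ppt (salt = 9,268.2)
After addition: salt = 9,268.2 + 1,210×2.7 = 12,535.2; volume = 1,481 m³
S = 12,535.2 / 1,481 = 8.464 ppt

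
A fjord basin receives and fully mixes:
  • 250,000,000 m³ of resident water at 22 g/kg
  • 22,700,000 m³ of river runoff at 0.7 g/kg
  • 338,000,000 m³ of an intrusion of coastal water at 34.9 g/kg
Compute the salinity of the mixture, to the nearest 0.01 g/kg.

28.35 g/kg

Mass of salt is conserved:
salt = 250,000,000×22 + 22,700,000×0.7 + 338,000,000×34.9 = 5,500,000,000 + 15,890,000 + 11,796,200,000 = 17,312,090,000
volume = 250,000,000 + 22,700,000 + 338,000,000 = 610,700,000 m³
S = 17,312,090,000 / 610,700,000 = 28.3479 g/kg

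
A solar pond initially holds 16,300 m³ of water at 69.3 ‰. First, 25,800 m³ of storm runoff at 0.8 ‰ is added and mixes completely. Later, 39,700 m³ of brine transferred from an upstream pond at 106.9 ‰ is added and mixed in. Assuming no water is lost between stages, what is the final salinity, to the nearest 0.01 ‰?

Conserving salt mass:
Initial salt = 16,300×69.3 = 1,129,590
After stage 1: salt = 1,129,590 + 25,800×0.8 = 1,150,230; volume = 42,100 m³; S = 27.321 ‰
After stage 2: salt = 1,150,230 + 39,700×106.9 = 5,394,160; volume = 81,800 m³
S = 5,394,160 / 81,800 = 65.9433 ‰

65.94 ‰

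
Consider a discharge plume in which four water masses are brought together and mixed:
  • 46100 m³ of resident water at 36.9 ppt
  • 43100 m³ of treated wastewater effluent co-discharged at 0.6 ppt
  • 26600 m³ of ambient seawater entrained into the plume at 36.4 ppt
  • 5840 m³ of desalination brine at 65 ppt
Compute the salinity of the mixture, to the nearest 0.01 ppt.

Conserving salt mass:
salt = 46,100×36.9 + 43,100×0.6 + 26,600×36.4 + 5,840×65 = 1,701,090 + 25,860 + 968,240 + 379,600 = 3,074,790
volume = 46,100 + 43,100 + 26,600 + 5,840 = 121,640 m³
S = 3,074,790 / 121,640 = 25.2778 ppt

25.28 ppt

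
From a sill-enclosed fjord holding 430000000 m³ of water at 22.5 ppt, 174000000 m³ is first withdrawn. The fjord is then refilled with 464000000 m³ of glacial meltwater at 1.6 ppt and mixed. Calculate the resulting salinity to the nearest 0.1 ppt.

9.0 ppt

Remaining after removal: 256,000,000 m³ at 22.5 ppt (salt = 5,760,000,000)
After addition: salt = 5,760,000,000 + 464,000,000×1.6 = 6,502,400,000; volume = 720,000,000 m³
S = 6,502,400,000 / 720,000,000 = 9.0311 ppt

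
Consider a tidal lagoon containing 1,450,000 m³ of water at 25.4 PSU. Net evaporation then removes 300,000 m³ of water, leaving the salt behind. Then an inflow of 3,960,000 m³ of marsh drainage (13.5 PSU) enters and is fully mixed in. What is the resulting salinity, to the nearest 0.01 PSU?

17.67 PSU

After evaporation: salt = 1,450,000×25.4 = 36,830,000; volume = 1,450,000 − 300,000 = 1,150,000 m³
After mixing: salt = 36,830,000 + 3,960,000×13.5 = 90,290,000; volume = 1,150,000 + 3,960,000 = 5,110,000 m³
S = 90,290,000 / 5,110,000 = 17.6693 PSU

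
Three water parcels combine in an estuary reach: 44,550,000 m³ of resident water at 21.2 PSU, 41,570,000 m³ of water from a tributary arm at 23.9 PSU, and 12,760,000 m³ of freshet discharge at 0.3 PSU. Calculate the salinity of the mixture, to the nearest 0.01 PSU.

19.64 PSU

Weighted by volume,
salt = 44,550,000×21.2 + 41,570,000×23.9 + 12,760,000×0.3 = 944,460,000 + 993,523,000 + 3,828,000 = 1,941,811,000
volume = 44,550,000 + 41,570,000 + 12,760,000 = 98,880,000 m³
S = 1,941,811,000 / 98,880,000 = 19.6381 PSU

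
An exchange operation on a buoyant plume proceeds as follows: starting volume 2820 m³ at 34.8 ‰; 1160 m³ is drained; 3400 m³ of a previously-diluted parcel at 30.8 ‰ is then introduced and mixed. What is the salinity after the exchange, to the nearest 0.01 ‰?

Remaining after removal: 1,660 m³ at 34.8 ‰ (salt = 57,768)
After addition: salt = 57,768 + 3,400×30.8 = 162,488; volume = 5,060 m³
S = 162,488 / 5,060 = 32.1123 ‰

32.11 ‰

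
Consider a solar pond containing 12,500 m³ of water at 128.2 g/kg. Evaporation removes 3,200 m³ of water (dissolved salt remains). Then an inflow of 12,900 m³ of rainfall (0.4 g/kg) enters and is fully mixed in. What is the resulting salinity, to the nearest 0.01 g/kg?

72.42 g/kg

After evaporation: salt = 12,500×128.2 = 1,602,500; volume = 12,500 − 3,200 = 9,300 m³
After mixing: salt = 1,602,500 + 12,900×0.4 = 1,607,660; volume = 9,300 + 12,900 = 22,200 m³
S = 1,607,660 / 22,200 = 72.4171 g/kg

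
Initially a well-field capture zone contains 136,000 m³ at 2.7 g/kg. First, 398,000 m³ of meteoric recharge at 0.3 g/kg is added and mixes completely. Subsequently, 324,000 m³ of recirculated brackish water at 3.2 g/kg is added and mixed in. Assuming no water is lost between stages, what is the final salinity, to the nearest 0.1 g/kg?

1.8 g/kg

Salt balance:
Initial salt = 136,000×2.7 = 367,200
After stage 1: salt = 367,200 + 398,000×0.3 = 486,600; volume = 534,000 m³; S = 0.911 g/kg
After stage 2: salt = 486,600 + 324,000×3.2 = 1,523,400; volume = 858,000 m³
S = 1,523,400 / 858,000 = 1.7755 g/kg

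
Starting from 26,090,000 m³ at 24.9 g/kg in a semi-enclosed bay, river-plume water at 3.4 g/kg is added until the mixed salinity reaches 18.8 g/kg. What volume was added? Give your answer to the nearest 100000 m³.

Salt balance: 26,090,000×24.9 + V×3.4 = (26,090,000+V)×18.8
649,641,000 + 3.4V = 490,492,000 + 18.8V
159,149,000 = 15.4V
V = 10,334,350.65 m³

10300000 m³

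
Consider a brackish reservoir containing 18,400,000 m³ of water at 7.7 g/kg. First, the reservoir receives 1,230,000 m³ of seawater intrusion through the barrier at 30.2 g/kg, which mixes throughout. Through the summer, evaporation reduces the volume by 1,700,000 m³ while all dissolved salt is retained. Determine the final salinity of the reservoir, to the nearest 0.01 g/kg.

9.97 g/kg

After mixing: salt = 18,400,000×7.7 + 1,230,000×30.2 = 178,826,000; volume = 19,630,000 m³
After evaporation: salt unchanged = 178,826,000; volume = 19,630,000 − 1,700,000 = 17,930,000 m³
S = 178,826,000 / 17,930,000 = 9.9736 g/kg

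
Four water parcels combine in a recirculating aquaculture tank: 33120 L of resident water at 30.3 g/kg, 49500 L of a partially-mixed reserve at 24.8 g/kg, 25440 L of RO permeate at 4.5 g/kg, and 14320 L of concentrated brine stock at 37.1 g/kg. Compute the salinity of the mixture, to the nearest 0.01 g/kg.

23.51 g/kg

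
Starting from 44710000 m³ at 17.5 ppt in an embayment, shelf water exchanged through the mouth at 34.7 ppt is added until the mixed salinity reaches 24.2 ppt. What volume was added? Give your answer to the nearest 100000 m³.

Salt balance: 44,710,000×17.5 + V×34.7 = (44,710,000+V)×24.2
782,425,000 + 34.7V = 1,081,982,000 + 24.2V
299,557,000 = 10.5V
V = 28,529,238.1 m³

28500000 m³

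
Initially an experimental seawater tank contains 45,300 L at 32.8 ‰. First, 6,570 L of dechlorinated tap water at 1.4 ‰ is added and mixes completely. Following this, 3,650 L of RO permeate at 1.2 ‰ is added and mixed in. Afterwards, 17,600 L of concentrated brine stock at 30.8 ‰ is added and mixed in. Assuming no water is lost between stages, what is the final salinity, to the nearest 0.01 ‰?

Conserving salt mass:
Initial salt = 45,300×32.8 = 1,485,840
After stage 1: salt = 1,485,840 + 6,570×1.4 = 1,495,038; volume = 51,870 L; S = 28.823 ‰
After stage 2: salt = 1,495,038 + 3,650×1.2 = 1,499,418; volume = 55,520 L; S = 27.007 ‰
After stage 3: salt = 1,499,418 + 17,600×30.8 = 2,041,498; volume = 73,120 L
S = 2,041,498 / 73,120 = 27.9198 ‰

27.92 ‰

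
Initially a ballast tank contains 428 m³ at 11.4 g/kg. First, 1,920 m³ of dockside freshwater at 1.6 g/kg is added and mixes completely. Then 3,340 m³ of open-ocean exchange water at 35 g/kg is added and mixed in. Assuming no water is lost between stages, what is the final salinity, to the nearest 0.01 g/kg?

Total salt / total volume:
Initial salt = 428×11.4 = 4,879.2
After stage 1: salt = 4,879.2 + 1,920×1.6 = 7,951.2; volume = 2,348 m³; S = 3.386 g/kg
After stage 2: salt = 7,951.2 + 3,340×35 = 124,851.2; volume = 5,688 m³
S = 124,851.2 / 5,688 = 21.9499 g/kg

21.95 g/kg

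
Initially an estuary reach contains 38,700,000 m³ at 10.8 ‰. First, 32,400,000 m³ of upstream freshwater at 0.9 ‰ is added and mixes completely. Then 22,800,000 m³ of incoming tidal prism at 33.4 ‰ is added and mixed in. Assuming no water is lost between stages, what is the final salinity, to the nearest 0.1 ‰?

12.9 ‰

By conservation of dissolved salt,
Initial salt = 38,700,000×10.8 = 417,960,000
After stage 1: salt = 417,960,000 + 32,400,000×0.9 = 447,120,000; volume = 71,100,000 m³; S = 6.289 ‰
After stage 2: salt = 447,120,000 + 22,800,000×33.4 = 1,208,640,000; volume = 93,900,000 m³
S = 1,208,640,000 / 93,900,000 = 12.8716 ‰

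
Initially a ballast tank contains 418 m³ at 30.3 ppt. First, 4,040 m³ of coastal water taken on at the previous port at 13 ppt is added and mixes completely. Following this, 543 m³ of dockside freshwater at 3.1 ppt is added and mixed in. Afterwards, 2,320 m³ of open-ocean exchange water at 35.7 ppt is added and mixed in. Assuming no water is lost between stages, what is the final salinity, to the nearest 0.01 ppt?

20.45 ppt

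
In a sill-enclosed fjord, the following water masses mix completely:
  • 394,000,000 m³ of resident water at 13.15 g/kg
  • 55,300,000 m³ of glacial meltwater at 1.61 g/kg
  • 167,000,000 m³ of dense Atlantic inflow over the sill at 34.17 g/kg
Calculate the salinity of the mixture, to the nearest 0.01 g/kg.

17.81 g/kg

Conserving salt mass:
salt = 394,000,000×13.15 + 55,300,000×1.61 + 167,000,000×34.17 = 5,181,100,000 + 89,033,000 + 5,706,390,000 = 10,976,523,000
volume = 394,000,000 + 55,300,000 + 167,000,000 = 616,300,000 m³
S = 10,976,523,000 / 616,300,000 = 17.8104 g/kg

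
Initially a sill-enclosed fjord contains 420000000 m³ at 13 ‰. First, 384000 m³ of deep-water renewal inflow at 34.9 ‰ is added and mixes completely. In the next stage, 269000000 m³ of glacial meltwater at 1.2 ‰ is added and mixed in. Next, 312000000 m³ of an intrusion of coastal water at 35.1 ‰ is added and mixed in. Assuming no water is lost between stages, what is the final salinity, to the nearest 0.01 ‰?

16.72 ‰

Mass of salt is conserved:
Initial salt = 420,000,000×13 = 5,460,000,000
After stage 1: salt = 5,460,000,000 + 384,000×34.9 = 5,473,401,600; volume = 420,384,000 m³; S = 13.02 ‰
After stage 2: salt = 5,473,401,600 + 269,000,000×1.2 = 5,796,201,600; volume = 689,384,000 m³; S = 8.408 ‰
After stage 3: salt = 5,796,201,600 + 312,000,000×35.1 = 16,747,401,600; volume = 1,001,384,000 m³
S = 16,747,401,600 / 1,001,384,000 = 16.7243 ‰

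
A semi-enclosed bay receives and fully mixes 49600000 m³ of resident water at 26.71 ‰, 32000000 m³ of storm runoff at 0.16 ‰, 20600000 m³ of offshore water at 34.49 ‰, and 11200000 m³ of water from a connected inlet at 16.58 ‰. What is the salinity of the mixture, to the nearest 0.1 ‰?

19.6 ‰

Weighted by volume,
salt = 49,600,000×26.71 + 32,000,000×0.16 + 20,600,000×34.49 + 11,200,000×16.58 = 1,324,816,000 + 5,120,000 + 710,494,000 + 185,696,000 = 2,226,126,000
volume = 49,600,000 + 32,000,000 + 20,600,000 + 11,200,000 = 113,400,000 m³
S = 2,226,126,000 / 113,400,000 = 19.631 ‰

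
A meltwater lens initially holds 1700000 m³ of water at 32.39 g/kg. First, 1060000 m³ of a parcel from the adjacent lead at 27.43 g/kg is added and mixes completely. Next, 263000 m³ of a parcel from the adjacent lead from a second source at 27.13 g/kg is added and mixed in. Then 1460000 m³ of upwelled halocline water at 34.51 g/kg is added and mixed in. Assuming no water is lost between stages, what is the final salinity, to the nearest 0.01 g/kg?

Conserving salt mass:
Initial salt = 1,700,000×32.39 = 55,063,000
After stage 1: salt = 55,063,000 + 1,060,000×27.43 = 84,138,800; volume = 2,760,000 m³; S = 30.485 g/kg
After stage 2: salt = 84,138,800 + 263,000×27.13 = 91,273,990; volume = 3,023,000 m³; S = 30.193 g/kg
After stage 3: salt = 91,273,990 + 1,460,000×34.51 = 141,658,590; volume = 4,483,000 m³
S = 141,658,590 / 4,483,000 = 31.5991 g/kg

31.60 g/kg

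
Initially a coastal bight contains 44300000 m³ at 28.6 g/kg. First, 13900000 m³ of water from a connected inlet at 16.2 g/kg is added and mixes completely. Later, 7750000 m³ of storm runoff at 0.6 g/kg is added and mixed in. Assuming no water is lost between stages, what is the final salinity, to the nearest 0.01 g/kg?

22.70 g/kg

By conservation of dissolved salt,
Initial salt = 44,300,000×28.6 = 1,266,980,000
After stage 1: salt = 1,266,980,000 + 13,900,000×16.2 = 1,492,160,000; volume = 58,200,000 m³; S = 25.638 g/kg
After stage 2: salt = 1,492,160,000 + 7,750,000×0.6 = 1,496,810,000; volume = 65,950,000 m³
S = 1,496,810,000 / 65,950,000 = 22.6961 g/kg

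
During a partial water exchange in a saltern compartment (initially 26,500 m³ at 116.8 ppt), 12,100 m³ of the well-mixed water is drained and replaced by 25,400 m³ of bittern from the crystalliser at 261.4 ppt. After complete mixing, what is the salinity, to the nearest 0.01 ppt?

209.08 ppt

Remaining after removal: 14,400 m³ at 116.8 ppt (salt = 1,681,920)
After addition: salt = 1,681,920 + 25,400×261.4 = 8,321,480; volume = 39,800 m³
S = 8,321,480 / 39,800 = 209.0824 ppt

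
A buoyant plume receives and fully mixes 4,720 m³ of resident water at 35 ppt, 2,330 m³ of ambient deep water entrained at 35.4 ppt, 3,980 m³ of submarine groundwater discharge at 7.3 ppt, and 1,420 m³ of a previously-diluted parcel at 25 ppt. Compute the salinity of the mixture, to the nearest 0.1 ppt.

Conserving salt mass:
salt = 4,720×35 + 2,330×35.4 + 3,980×7.3 + 1,420×25 = 165,200 + 82,482 + 29,054 + 35,500 = 312,236
volume = 4,720 + 2,330 + 3,980 + 1,420 = 12,450 m³
S = 312,236 / 12,450 = 25.079 ppt

25.1 ppt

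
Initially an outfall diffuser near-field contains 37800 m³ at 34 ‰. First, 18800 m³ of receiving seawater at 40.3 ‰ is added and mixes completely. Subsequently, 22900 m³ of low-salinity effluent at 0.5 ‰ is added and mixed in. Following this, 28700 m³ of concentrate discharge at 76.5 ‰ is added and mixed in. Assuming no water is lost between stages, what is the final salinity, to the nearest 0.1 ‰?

Conserving salt mass:
Initial salt = 37,800×34 = 1,285,200
After stage 1: salt = 1,285,200 + 18,800×40.3 = 2,042,840; volume = 56,600 m³; S = 36.093 ‰
After stage 2: salt = 2,042,840 + 22,900×0.5 = 2,054,290; volume = 79,500 m³; S = 25.84 ‰
After stage 3: salt = 2,054,290 + 28,700×76.5 = 4,249,840; volume = 108,200 m³
S = 4,249,840 / 108,200 = 39.2776 ‰

39.3 ‰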